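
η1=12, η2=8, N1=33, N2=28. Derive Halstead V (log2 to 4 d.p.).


Formula: V = N * log2(η), where N = N1 + N2 and η = η1 + η2
η = 12 + 8 = 20
N = 33 + 28 = 61
log2(20) ≈ 4.3219
V = 61 * 4.3219 = 263.64

263.64


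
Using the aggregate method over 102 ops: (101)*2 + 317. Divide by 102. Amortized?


Formula: Amortized cost = Total cost / Operations
Total cost = (101 * 2) + (1 * 317)
Total cost = 202 + 317 = 519
Amortized = 519 / 102 = 5.0882

5.0882


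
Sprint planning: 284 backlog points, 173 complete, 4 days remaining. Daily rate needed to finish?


Formula: Required rate = Remaining points / Days left
Remaining = 284 - 173 = 111 points
Required rate = 111 / 4 = 27.75 points/day

27.75 points/day


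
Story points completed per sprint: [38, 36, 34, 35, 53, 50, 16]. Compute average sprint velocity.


Formula: Avg velocity = Total points / Number of sprints
Points: [38, 36, 34, 35, 53, 50, 16]
Sum = 38 + 36 + 34 + 35 + 53 + 50 + 16 = 262
Avg velocity = 262 / 7 = 37.43 points/sprint

37.43 points/sprint


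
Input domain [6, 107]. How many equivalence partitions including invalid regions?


Valid range: [6, 107]
Class 1: x < 6 — invalid
Class 2: 6 ≤ x ≤ 107 — valid
Class 3: x > 107 — invalid
Total equivalence classes: 3

3 equivalence classes


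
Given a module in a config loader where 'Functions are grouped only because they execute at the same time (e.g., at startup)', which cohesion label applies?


Reasoning: Related by timing only
Type: Temporal cohesion

Temporal cohesion


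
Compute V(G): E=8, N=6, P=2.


Formula: V(G) = E - N + 2P
V(G) = 8 - 6 + 2*2
V(G) = 2 + 4
V(G) = 6

6


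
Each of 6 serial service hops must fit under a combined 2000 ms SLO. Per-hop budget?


Formula: per_stage = total_budget / stages
per_stage = 2000 / 6
per_stage = 333.33 ms

333.33 ms


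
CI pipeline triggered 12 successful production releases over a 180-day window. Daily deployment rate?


Formula: deployments per day = releases / days
= 12 / 180
= 0.067 deploys/day
(equivalently, 0.47 deploys/week)

0.067 deploys/day


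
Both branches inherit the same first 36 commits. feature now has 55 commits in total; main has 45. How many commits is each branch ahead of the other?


Common ancestor: commit #36
feature commits after divergence: 55 - 36 = 19
main commits after divergence: 45 - 36 = 9
feature is 19 commits ahead of main
main is 9 commits ahead of feature

feature ahead: 19, main ahead: 9


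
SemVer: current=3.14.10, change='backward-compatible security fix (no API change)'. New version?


Current: 3.14.10
Change category: 'backward-compatible security fix (no API change)' → patch bump
SemVer rule: patch bump → increment PATCH (MAJOR and MINOR unchanged)
New: 3.14.11

3.14.11


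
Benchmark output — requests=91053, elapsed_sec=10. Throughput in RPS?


Formula: throughput = requests / seconds
throughput = 91053 / 10
throughput = 9105.3 requests/second

9105.3 requests/second


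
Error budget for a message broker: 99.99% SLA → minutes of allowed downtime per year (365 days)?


Formula: allowed downtime = period * (100 - SLA) / 100
Period (year (365 days)) = 525600 minutes
Unavailability fraction = (100 - 99.99) / 100
Allowed downtime = 525600 * (100 - 99.99) / 100
Allowed downtime = 52.56 minutes

52.56 minutes


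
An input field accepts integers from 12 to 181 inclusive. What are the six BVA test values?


Range: [12, 181]
Boundaries: just below min, min, min+1, max-1, max, just above max
Values: [11, 12, 13, 180, 181, 182]

[11, 12, 13, 180, 181, 182]


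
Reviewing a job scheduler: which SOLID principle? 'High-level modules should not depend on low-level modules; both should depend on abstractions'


This describes the Dependency Inversion Principle (DIP)

Dependency Inversion Principle (DIP)


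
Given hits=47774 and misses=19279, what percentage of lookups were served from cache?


Formula: hit rate = hits / (hits + misses) * 100
hit rate = 47774 / (47774 + 19279) * 100
hit rate = 47774 / 67053 * 100
hit rate = 71.25%

71.25%


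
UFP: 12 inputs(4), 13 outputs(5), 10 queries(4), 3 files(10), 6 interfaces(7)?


UFP = EI*4 + EO*5 + EQ*4 + ILF*10 + EIF*7
UFP = 12*4 + 13*5 + 10*4 + 3*10 + 6*7
UFP = 48 + 65 + 40 + 30 + 42
UFP = 225

225


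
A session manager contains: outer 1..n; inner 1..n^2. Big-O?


Reasoning: n times n^2
Complexity: O(n^3)

O(n^3)


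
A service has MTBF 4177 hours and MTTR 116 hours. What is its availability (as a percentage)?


Availability = MTBF / (MTBF + MTTR)
Availability = 4177 / (4177 + 116)
Availability = 4177 / 4293
Availability = 97.2979%

97.2979%


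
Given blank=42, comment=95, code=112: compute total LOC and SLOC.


Total LOC = blank + comment + code
Total LOC = 42 + 95 + 112 = 249
SLOC (source only) = code = 112

Total LOC: 249, SLOC: 112


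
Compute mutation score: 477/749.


Mutation score = killed / total * 100
Mutation score = 477 / 749 * 100
Mutation score = 63.68%

63.68%


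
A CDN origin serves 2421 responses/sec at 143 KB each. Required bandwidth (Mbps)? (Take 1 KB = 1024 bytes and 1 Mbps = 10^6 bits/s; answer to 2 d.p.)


Formula: Mbps = payload_bytes * RPS * 8 / 1e6
Payload per request = 143 KB = 143 * 1024 = 146432 bytes
Total bytes/sec = 146432 * 2421 = 354511872
Total bits/sec = 354511872 * 8 = 2836094976
Mbps = 2836094976 / 1e6 = 2836.09

2836.09 Mbps


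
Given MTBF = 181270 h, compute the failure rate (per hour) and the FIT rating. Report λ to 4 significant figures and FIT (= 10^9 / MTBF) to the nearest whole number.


Formula: λ = 1 / MTBF; FIT = λ × 1e9 = 1e9 / MTBF
λ = 1 / 181270 ≈ 5.517e-06 failures/hour
FIT = 1e9 / 181270 ≈ 5517 failures per 1e9 hours (nearest whole number)

λ = 5.517e-06 /h, FIT = 5517


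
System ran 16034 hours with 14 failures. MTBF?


Formula: MTBF = Total operating time / Number of failures
MTBF = 16034 / 14
MTBF = 1145.29 hours

1145.29 hours


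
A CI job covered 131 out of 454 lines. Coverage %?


Coverage = covered / total * 100
Coverage = 131 / 454 * 100
Coverage = 28.85%

28.85%


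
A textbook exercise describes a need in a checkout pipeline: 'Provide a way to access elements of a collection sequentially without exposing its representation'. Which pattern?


This matches the Iterator pattern

Iterator


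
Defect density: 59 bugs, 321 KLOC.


Defect density = defects / KLOC
Defect density = 59 / 321
Defect density = 0.184 defects/KLOC

0.184 defects/KLOC


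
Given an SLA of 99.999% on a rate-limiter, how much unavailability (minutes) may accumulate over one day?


Formula: allowed downtime = period * (100 - SLA) / 100
Period (day) = 1440 minutes
Unavailability fraction = (100 - 99.999) / 100
Allowed downtime = 1440 * (100 - 99.999) / 100
Allowed downtime = 0.0144 minutes

0.0144 minutes


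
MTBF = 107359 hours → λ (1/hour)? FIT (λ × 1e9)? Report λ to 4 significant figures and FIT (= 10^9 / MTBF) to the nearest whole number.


Formula: λ = 1 / MTBF; FIT = λ × 1e9 = 1e9 / MTBF
λ = 1 / 107359 ≈ 9.315e-06 failures/hour
FIT = 1e9 / 107359 ≈ 9315 failures per 1e9 hours (nearest whole number)

λ = 9.315e-06 /h, FIT = 9315


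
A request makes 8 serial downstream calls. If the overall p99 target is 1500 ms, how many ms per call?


Formula: per_stage = total_budget / stages
per_stage = 1500 / 8
per_stage = 187.5 ms

187.5 ms


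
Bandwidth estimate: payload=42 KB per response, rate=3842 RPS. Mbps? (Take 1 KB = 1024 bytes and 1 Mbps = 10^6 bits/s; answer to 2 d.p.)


Formula: Mbps = payload_bytes * RPS * 8 / 1e6
Payload per request = 42 KB = 42 * 1024 = 43008 bytes
Total bytes/sec = 43008 * 3842 = 165236736
Total bits/sec = 165236736 * 8 = 1321893888
Mbps = 1321893888 / 1e6 = 1321.89

1321.89 Mbps


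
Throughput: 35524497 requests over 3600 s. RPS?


Formula: throughput = requests / seconds
throughput = 35524497 / 3600
throughput = 9867.92 requests/second

9867.92 requests/second


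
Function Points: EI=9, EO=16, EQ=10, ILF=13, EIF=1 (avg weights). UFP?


UFP = EI*4 + EO*5 + EQ*4 + ILF*10 + EIF*7
UFP = 9*4 + 16*5 + 10*4 + 13*10 + 1*7
UFP = 36 + 80 + 40 + 130 + 7
UFP = 293

293


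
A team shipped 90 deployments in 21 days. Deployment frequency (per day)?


Formula: deployments per day = releases / days
= 90 / 21
= 4.286 deploys/day
(equivalently, 30.0 deploys/week)

4.286 deploys/day


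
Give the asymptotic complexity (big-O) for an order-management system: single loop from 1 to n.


Reasoning: one pass through n items
Complexity: O(n)

O(n)


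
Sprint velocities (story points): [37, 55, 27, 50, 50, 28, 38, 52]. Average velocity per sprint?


Formula: Avg velocity = Total points / Number of sprints
Points: [37, 55, 27, 50, 50, 28, 38, 52]
Sum = 37 + 55 + 27 + 50 + 50 + 28 + 38 + 52 = 337
Avg velocity = 337 / 8 = 42.13 points/sprint

42.13 points/sprint


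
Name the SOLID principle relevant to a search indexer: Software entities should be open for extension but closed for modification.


This describes the Open/Closed Principle (OCP)

Open/Closed Principle (OCP)


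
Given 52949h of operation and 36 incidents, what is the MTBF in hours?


Formula: MTBF = Total operating time / Number of failures
MTBF = 52949 / 36
MTBF = 1470.81 hours

1470.81 hours


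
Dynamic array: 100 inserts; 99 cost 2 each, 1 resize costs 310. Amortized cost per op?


Formula: Amortized cost = Total cost / Operations
Total cost = (99 * 2) + (1 * 310)
Total cost = 198 + 310 = 508
Amortized = 508 / 100 = 5.08

5.08


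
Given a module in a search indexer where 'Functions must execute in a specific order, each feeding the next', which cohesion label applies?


Reasoning: Output of one is input to next
Type: Sequential cohesion

Sequential cohesion


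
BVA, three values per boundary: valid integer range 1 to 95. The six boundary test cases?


Range: [1, 95]
Boundaries: just below min, min, min+1, max-1, max, just above max
Values: [0, 1, 2, 94, 95, 96]

[0, 1, 2, 94, 95, 96]


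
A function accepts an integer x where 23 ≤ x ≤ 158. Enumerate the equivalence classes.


Valid range: [23, 158]
Class 1: x < 23 — invalid
Class 2: 23 ≤ x ≤ 158 — valid
Class 3: x > 158 — invalid
Total equivalence classes: 3

3 equivalence classes


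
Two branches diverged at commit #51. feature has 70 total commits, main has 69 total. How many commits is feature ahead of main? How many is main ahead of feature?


Common ancestor: commit #51
feature commits after divergence: 70 - 51 = 19
main commits after divergence: 69 - 51 = 18
feature is 19 commits ahead of main
main is 18 commits ahead of feature

feature ahead: 19, main ahead: 18


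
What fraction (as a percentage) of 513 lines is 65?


Coverage = covered / total * 100
Coverage = 65 / 513 * 100
Coverage = 12.67%

12.67%


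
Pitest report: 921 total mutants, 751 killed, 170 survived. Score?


Mutation score = killed / total * 100
Mutation score = 751 / 921 * 100
Mutation score = 81.54%

81.54%


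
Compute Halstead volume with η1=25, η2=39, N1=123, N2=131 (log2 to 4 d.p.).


Formula: V = N * log2(η), where N = N1 + N2 and η = η1 + η2
η = 25 + 39 = 64
N = 123 + 131 = 254
log2(64) ≈ 6.0000
V = 254 * 6.0000 = 1524.00

1524.00


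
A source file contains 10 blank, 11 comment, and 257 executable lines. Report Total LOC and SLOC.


Total LOC = blank + comment + code
Total LOC = 10 + 11 + 257 = 278
SLOC (source only) = code = 257

Total LOC: 278, SLOC: 257


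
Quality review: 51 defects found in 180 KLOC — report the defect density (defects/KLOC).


Defect density = defects / KLOC
Defect density = 51 / 180
Defect density = 0.283 defects/KLOC

0.283 defects/KLOC


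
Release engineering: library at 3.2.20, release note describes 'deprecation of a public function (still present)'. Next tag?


Current: 3.2.20
Change category: 'deprecation of a public function (still present)' → minor bump
SemVer rule: minor bump → increment MINOR, reset PATCH to 0 (MAJOR unchanged)
New: 3.3.0

3.3.0


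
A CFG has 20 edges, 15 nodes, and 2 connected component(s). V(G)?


Formula: V(G) = E - N + 2P
V(G) = 20 - 15 + 2*2
V(G) = 5 + 4
V(G) = 9

9


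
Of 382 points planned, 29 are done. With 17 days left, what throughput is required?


Formula: Required rate = Remaining points / Days left
Remaining = 382 - 29 = 353 points
Required rate = 353 / 17 = 20.76 points/day

20.76 points/day


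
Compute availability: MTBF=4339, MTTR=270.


Availability = MTBF / (MTBF + MTTR)
Availability = 4339 / (4339 + 270)
Availability = 4339 / 4609
Availability = 94.1419%

94.1419%


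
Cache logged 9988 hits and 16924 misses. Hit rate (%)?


Formula: hit rate = hits / (hits + misses) * 100
hit rate = 9988 / (9988 + 16924) * 100
hit rate = 9988 / 26912 * 100
hit rate = 37.11%

37.11%


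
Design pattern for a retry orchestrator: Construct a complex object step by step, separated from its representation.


This matches the Builder pattern

Builder


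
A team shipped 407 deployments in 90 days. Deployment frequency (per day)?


Formula: deployments per day = releases / days
= 407 / 90
= 4.522 deploys/day
(equivalently, 31.66 deploys/week)

4.522 deploys/day


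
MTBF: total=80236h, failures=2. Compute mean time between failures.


Formula: MTBF = Total operating time / Number of failures
MTBF = 80236 / 2
MTBF = 40118.0 hours

40118.0 hours


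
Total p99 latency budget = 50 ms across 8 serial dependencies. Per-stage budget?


Formula: per_stage = total_budget / stages
per_stage = 50 / 8
per_stage = 6.25 ms

6.25 ms


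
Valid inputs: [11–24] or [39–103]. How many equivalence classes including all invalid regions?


Valid ranges: [11,24] and [39,103]
Class 1: x < 11 — invalid
Class 2: 11 ≤ x ≤ 24 — valid
Class 3: 24 < x < 39 — invalid (gap between ranges)
Class 4: 39 ≤ x ≤ 103 — valid
Class 5: x > 103 — invalid
Total equivalence classes: 5

5 equivalence classes


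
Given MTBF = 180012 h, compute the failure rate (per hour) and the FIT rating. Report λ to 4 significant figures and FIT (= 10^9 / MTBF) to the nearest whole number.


Formula: λ = 1 / MTBF; FIT = λ × 1e9 = 1e9 / MTBF
λ = 1 / 180012 ≈ 5.555e-06 failures/hour
FIT = 1e9 / 180012 ≈ 5555 failures per 1e9 hours (nearest whole number)

λ = 5.555e-06 /h, FIT = 5555


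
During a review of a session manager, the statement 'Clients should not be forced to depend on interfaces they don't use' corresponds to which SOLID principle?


This describes the Interface Segregation Principle (ISP)

Interface Segregation Principle (ISP)


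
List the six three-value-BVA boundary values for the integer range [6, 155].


Range: [6, 155]
Boundaries: just below min, min, min+1, max-1, max, just above max
Values: [5, 6, 7, 154, 155, 156]

[5, 6, 7, 154, 155, 156]


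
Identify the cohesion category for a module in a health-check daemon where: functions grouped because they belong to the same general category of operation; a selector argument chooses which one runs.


Reasoning: Grouped by category of activity, not by data or sequence
Type: Logical cohesion

Logical cohesion


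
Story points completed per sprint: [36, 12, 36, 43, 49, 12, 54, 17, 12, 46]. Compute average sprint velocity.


Formula: Avg velocity = Total points / Number of sprints
Points: [36, 12, 36, 43, 49, 12, 54, 17, 12, 46]
Sum = 36 + 12 + 36 + 43 + 49 + 12 + 54 + 17 + 12 + 46 = 317
Avg velocity = 317 / 10 = 31.7 points/sprint

31.7 points/sprint


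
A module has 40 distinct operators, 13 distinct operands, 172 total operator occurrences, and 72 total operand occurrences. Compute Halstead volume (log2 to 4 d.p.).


Formula: V = N * log2(η), where N = N1 + N2 and η = η1 + η2
η = 40 + 13 = 53
N = 172 + 72 = 244
log2(53) ≈ 5.7279
V = 244 * 5.7279 = 1397.61

1397.61


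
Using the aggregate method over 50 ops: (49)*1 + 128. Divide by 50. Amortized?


Formula: Amortized cost = Total cost / Operations
Total cost = (49 * 1) + (1 * 128)
Total cost = 49 + 128 = 177
Amortized = 177 / 50 = 3.54

3.54


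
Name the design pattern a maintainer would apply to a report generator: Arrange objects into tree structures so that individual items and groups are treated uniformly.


This matches the Composite pattern

Composite


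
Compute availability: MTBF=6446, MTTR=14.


Availability = MTBF / (MTBF + MTTR)
Availability = 6446 / (6446 + 14)
Availability = 6446 / 6460
Availability = 99.7833%

99.7833%


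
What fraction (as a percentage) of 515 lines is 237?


Coverage = covered / total * 100
Coverage = 237 / 515 * 100
Coverage = 46.02%

46.02%


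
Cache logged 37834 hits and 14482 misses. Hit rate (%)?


Formula: hit rate = hits / (hits + misses) * 100
hit rate = 37834 / (37834 + 14482) * 100
hit rate = 37834 / 52316 * 100
hit rate = 72.32%

72.32%


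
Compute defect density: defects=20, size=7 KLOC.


Defect density = defects / KLOC
Defect density = 20 / 7
Defect density = 2.857 defects/KLOC

2.857 defects/KLOC


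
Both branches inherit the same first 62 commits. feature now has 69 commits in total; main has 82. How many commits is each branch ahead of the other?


Common ancestor: commit #62
feature commits after divergence: 69 - 62 = 7
main commits after divergence: 82 - 62 = 20
feature is 7 commits ahead of main
main is 20 commits ahead of feature

feature ahead: 7, main ahead: 20


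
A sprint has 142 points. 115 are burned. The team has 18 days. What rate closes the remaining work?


Formula: Required rate = Remaining points / Days left
Remaining = 142 - 115 = 27 points
Required rate = 27 / 18 = 1.5 points/day

1.5 points/day


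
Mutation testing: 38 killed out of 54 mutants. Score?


Mutation score = killed / total * 100
Mutation score = 38 / 54 * 100
Mutation score = 70.37%

70.37%


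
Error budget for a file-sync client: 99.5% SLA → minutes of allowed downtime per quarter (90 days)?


Formula: allowed downtime = period * (100 - SLA) / 100
Period (quarter (90 days)) = 129600 minutes
Unavailability fraction = (100 - 99.5) / 100
Allowed downtime = 129600 * (100 - 99.5) / 100
Allowed downtime = 648.0 minutes

648.0 minutes


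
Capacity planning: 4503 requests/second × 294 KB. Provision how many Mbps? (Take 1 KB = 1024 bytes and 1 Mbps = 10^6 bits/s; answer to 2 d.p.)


Formula: Mbps = payload_bytes * RPS * 8 / 1e6
Payload per request = 294 KB = 294 * 1024 = 301056 bytes
Total bytes/sec = 301056 * 4503 = 1355655168
Total bits/sec = 1355655168 * 8 = 10845241344
Mbps = 10845241344 / 1e6 = 10845.24

10845.24 Mbps


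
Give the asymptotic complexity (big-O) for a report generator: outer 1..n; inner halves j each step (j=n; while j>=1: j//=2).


Reasoning: n times log n
Complexity: O(n log n)

O(n log n)


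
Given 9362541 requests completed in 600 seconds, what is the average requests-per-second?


Formula: throughput = requests / seconds
throughput = 9362541 / 600
throughput = 15604.24 requests/second

15604.24 requests/second


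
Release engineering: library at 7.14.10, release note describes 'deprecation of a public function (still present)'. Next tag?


Current: 7.14.10
Change category: 'deprecation of a public function (still present)' → minor bump
SemVer rule: minor bump → increment MINOR, reset PATCH to 0 (MAJOR unchanged)
New: 7.15.0

7.15.0


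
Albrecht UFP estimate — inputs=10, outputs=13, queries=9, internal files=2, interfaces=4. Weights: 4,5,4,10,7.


UFP = EI*4 + EO*5 + EQ*4 + ILF*10 + EIF*7
UFP = 10*4 + 13*5 + 9*4 + 2*10 + 4*7
UFP = 40 + 65 + 36 + 20 + 28
UFP = 189

189


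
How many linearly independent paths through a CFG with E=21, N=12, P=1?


Formula: V(G) = E - N + 2P
V(G) = 21 - 12 + 2*1
V(G) = 9 + 2
V(G) = 11

11


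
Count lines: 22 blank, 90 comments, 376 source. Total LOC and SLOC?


Total LOC = blank + comment + code
Total LOC = 22 + 90 + 376 = 488
SLOC (source only) = code = 376

Total LOC: 488, SLOC: 376


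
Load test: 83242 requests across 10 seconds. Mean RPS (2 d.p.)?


Formula: throughput = requests / seconds
throughput = 83242 / 10
throughput = 8324.2 requests/second

8324.2 requests/second


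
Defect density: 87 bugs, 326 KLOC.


Defect density = defects / KLOC
Defect density = 87 / 326
Defect density = 0.267 defects/KLOC

0.267 defects/KLOC


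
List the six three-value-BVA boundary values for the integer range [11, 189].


Range: [11, 189]
Boundaries: just below min, min, min+1, max-1, max, just above max
Values: [10, 11, 12, 188, 189, 190]

[10, 11, 12, 188, 189, 190]


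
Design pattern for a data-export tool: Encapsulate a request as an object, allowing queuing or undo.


This matches the Command pattern

Command


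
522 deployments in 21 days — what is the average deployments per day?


Formula: deployments per day = releases / days
= 522 / 21
= 24.857 deploys/day
(equivalently, 174.0 deploys/week)

24.857 deploys/day


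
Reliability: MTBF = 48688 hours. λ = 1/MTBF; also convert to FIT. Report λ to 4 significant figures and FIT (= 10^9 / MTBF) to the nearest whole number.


Formula: λ = 1 / MTBF; FIT = λ × 1e9 = 1e9 / MTBF
λ = 1 / 48688 ≈ 2.054e-05 failures/hour
FIT = 1e9 / 48688 ≈ 20539 failures per 1e9 hours (nearest whole number)

λ = 2.054e-05 /h, FIT = 20539


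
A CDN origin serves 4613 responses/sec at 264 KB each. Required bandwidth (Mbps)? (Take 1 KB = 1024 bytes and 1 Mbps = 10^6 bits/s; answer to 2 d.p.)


Formula: Mbps = payload_bytes * RPS * 8 / 1e6
Payload per request = 264 KB = 264 * 1024 = 270336 bytes
Total bytes/sec = 270336 * 4613 = 1247059968
Total bits/sec = 1247059968 * 8 = 9976479744
Mbps = 9976479744 / 1e6 = 9976.48

9976.48 Mbps


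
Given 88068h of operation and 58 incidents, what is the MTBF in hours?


Formula: MTBF = Total operating time / Number of failures
MTBF = 88068 / 58
MTBF = 1518.41 hours

1518.41 hours


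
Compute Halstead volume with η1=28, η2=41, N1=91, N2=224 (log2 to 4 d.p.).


Formula: V = N * log2(η), where N = N1 + N2 and η = η1 + η2
η = 28 + 41 = 69
N = 91 + 224 = 315
log2(69) ≈ 6.1085
V = 315 * 6.1085 = 1924.18

1924.18


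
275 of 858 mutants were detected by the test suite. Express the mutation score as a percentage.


Mutation score = killed / total * 100
Mutation score = 275 / 858 * 100
Mutation score = 32.05%

32.05%


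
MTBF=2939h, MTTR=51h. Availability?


Availability = MTBF / (MTBF + MTTR)
Availability = 2939 / (2939 + 51)
Availability = 2939 / 2990
Availability = 98.2943%

98.2943%


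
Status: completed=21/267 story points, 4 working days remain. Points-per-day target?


Formula: Required rate = Remaining points / Days left
Remaining = 267 - 21 = 246 points
Required rate = 246 / 4 = 61.5 points/day

61.5 points/day


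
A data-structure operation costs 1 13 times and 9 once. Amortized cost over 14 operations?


Formula: Amortized cost = Total cost / Operations
Total cost = (13 * 1) + (1 * 9)
Total cost = 13 + 9 = 22
Amortized = 22 / 14 = 1.5714

1.5714


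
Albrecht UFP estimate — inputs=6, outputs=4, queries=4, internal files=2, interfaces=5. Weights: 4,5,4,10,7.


UFP = EI*4 + EO*5 + EQ*4 + ILF*10 + EIF*7
UFP = 6*4 + 4*5 + 4*4 + 2*10 + 5*7
UFP = 24 + 20 + 16 + 20 + 35
UFP = 115

115


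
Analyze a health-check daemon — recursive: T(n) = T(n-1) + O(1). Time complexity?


Reasoning: linear recursion with constant work per frame
Complexity: O(n)

O(n)


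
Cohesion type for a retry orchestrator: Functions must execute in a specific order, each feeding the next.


Reasoning: Output of one is input to next
Type: Sequential cohesion

Sequential cohesion


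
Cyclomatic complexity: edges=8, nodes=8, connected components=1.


Formula: V(G) = E - N + 2P
V(G) = 8 - 8 + 2*1
V(G) = 0 + 2
V(G) = 2

2


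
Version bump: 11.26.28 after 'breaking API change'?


Current: 11.26.28
Change category: 'breaking API change' → major bump
SemVer rule: major bump → increment MAJOR, reset MINOR and PATCH to 0
New: 12.0.0

12.0.0


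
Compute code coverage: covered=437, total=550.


Coverage = covered / total * 100
Coverage = 437 / 550 * 100
Coverage = 79.45%

79.45%


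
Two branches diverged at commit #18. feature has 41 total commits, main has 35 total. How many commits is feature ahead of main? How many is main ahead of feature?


Common ancestor: commit #18
feature commits after divergence: 41 - 18 = 23
main commits after divergence: 35 - 18 = 17
feature is 23 commits ahead of main
main is 17 commits ahead of feature

feature ahead: 23, main ahead: 17


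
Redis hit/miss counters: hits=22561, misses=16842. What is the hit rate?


Formula: hit rate = hits / (hits + misses) * 100
hit rate = 22561 / (22561 + 16842) * 100
hit rate = 22561 / 39403 * 100
hit rate = 57.26%

57.26%


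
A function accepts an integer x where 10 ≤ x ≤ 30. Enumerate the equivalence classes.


Valid range: [10, 30]
Class 1: x < 10 — invalid
Class 2: 10 ≤ x ≤ 30 — valid
Class 3: x > 30 — invalid
Total equivalence classes: 3

3 equivalence classes


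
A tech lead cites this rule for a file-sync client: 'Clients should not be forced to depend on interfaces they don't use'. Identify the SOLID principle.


This describes the Interface Segregation Principle (ISP)

Interface Segregation Principle (ISP)


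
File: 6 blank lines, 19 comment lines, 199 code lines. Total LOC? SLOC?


Total LOC = blank + comment + code
Total LOC = 6 + 19 + 199 = 224
SLOC (source only) = code = 199

Total LOC: 224, SLOC: 199


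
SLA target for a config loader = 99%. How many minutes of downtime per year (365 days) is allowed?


Formula: allowed downtime = period * (100 - SLA) / 100
Period (year (365 days)) = 525600 minutes
Unavailability fraction = (100 - 99.0) / 100
Allowed downtime = 525600 * (100 - 99.0) / 100
Allowed downtime = 5256.0 minutes

5256.0 minutes


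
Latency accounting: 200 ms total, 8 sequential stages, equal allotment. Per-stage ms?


Formula: per_stage = total_budget / stages
per_stage = 200 / 8
per_stage = 25.0 ms

25.0 ms


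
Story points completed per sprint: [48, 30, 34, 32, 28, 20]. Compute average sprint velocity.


Formula: Avg velocity = Total points / Number of sprints
Points: [48, 30, 34, 32, 28, 20]
Sum = 48 + 30 + 34 + 32 + 28 + 20 = 192
Avg velocity = 192 / 6 = 32.0 points/sprint

32.0 points/sprint


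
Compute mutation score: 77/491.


Mutation score = killed / total * 100
Mutation score = 77 / 491 * 100
Mutation score = 15.68%

15.68%


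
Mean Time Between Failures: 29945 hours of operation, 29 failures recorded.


Formula: MTBF = Total operating time / Number of failures
MTBF = 29945 / 29
MTBF = 1032.59 hours

1032.59 hours


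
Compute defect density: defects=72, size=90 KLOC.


Defect density = defects / KLOC
Defect density = 72 / 90
Defect density = 0.8 defects/KLOC

0.8 defects/KLOC


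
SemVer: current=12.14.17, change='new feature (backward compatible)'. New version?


Current: 12.14.17
Change category: 'new feature (backward compatible)' → minor bump
SemVer rule: minor bump → increment MINOR, reset PATCH to 0 (MAJOR unchanged)
New: 12.15.0

12.15.0


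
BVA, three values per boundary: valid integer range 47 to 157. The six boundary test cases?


Range: [47, 157]
Boundaries: just below min, min, min+1, max-1, max, just above max
Values: [46, 47, 48, 156, 157, 158]

[46, 47, 48, 156, 157, 158]


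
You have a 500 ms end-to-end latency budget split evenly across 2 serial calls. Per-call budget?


Formula: per_stage = total_budget / stages
per_stage = 500 / 2
per_stage = 250.0 ms

250.0 ms


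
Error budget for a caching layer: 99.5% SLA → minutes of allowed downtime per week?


Formula: allowed downtime = period * (100 - SLA) / 100
Period (week) = 10080 minutes
Unavailability fraction = (100 - 99.5) / 100
Allowed downtime = 10080 * (100 - 99.5) / 100
Allowed downtime = 50.4 minutes

50.4 minutes


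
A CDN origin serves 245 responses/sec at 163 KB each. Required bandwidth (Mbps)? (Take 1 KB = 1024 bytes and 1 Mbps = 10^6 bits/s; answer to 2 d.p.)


Formula: Mbps = payload_bytes * RPS * 8 / 1e6
Payload per request = 163 KB = 163 * 1024 = 166912 bytes
Total bytes/sec = 166912 * 245 = 40893440
Total bits/sec = 40893440 * 8 = 327147520
Mbps = 327147520 / 1e6 = 327.15

327.15 Mbps


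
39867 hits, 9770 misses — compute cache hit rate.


Formula: hit rate = hits / (hits + misses) * 100
hit rate = 39867 / (39867 + 9770) * 100
hit rate = 39867 / 49637 * 100
hit rate = 80.32%

80.32%


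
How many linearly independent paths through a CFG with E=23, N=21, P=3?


Formula: V(G) = E - N + 2P
V(G) = 23 - 21 + 2*3
V(G) = 2 + 6
V(G) = 8

8


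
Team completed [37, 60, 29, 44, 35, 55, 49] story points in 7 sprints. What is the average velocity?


Formula: Avg velocity = Total points / Number of sprints
Points: [37, 60, 29, 44, 35, 55, 49]
Sum = 37 + 60 + 29 + 44 + 35 + 55 + 49 = 309
Avg velocity = 309 / 7 = 44.14 points/sprint

44.14 points/sprint


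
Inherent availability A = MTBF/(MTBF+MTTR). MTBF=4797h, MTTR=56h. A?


Availability = MTBF / (MTBF + MTTR)
Availability = 4797 / (4797 + 56)
Availability = 4797 / 4853
Availability = 98.8461%

98.8461%


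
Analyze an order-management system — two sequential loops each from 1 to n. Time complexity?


Reasoning: sequential dominates: O(n) + O(n) = O(n)
Complexity: O(n)

O(n)


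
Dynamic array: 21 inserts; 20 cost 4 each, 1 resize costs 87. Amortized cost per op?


Formula: Amortized cost = Total cost / Operations
Total cost = (20 * 4) + (1 * 87)
Total cost = 80 + 87 = 167
Amortized = 167 / 21 = 7.9524

7.9524


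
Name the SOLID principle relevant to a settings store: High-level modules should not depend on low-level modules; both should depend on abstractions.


This describes the Dependency Inversion Principle (DIP)

Dependency Inversion Principle (DIP)


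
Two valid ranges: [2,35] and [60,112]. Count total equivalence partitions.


Valid ranges: [2,35] and [60,112]
Class 1: x < 2 — invalid
Class 2: 2 ≤ x ≤ 35 — valid
Class 3: 35 < x < 60 — invalid (gap between ranges)
Class 4: 60 ≤ x ≤ 112 — valid
Class 5: x > 112 — invalid
Total equivalence classes: 5

5 equivalence classes


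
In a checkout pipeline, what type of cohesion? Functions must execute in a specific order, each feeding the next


Reasoning: Output of one is input to next
Type: Sequential cohesion

Sequential cohesion


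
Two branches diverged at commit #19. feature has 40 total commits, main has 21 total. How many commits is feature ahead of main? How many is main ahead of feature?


Common ancestor: commit #19
feature commits after divergence: 40 - 19 = 21
main commits after divergence: 21 - 19 = 2
feature is 21 commits ahead of main
main is 2 commits ahead of feature

feature ahead: 21, main ahead: 2


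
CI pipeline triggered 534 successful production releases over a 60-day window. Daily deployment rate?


Formula: deployments per day = releases / days
= 534 / 60
= 8.9 deploys/day
(equivalently, 62.3 deploys/week)

8.9 deploys/day


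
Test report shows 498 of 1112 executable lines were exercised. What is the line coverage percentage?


Coverage = covered / total * 100
Coverage = 498 / 1112 * 100
Coverage = 44.78%

44.78%


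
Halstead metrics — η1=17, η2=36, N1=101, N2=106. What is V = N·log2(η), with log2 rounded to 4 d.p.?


Formula: V = N * log2(η), where N = N1 + N2 and η = η1 + η2
η = 17 + 36 = 53
N = 101 + 106 = 207
log2(53) ≈ 5.7279
V = 207 * 5.7279 = 1185.68

1185.68


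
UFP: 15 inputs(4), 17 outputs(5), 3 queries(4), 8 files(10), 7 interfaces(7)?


UFP = EI*4 + EO*5 + EQ*4 + ILF*10 + EIF*7
UFP = 15*4 + 17*5 + 3*4 + 8*10 + 7*7
UFP = 60 + 85 + 12 + 80 + 49
UFP = 286

286


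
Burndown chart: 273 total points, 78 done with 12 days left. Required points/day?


Formula: Required rate = Remaining points / Days left
Remaining = 273 - 78 = 195 points
Required rate = 195 / 12 = 16.25 points/day

16.25 points/day


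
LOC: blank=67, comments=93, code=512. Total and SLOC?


Total LOC = blank + comment + code
Total LOC = 67 + 93 + 512 = 672
SLOC (source only) = code = 512

Total LOC: 672, SLOC: 512


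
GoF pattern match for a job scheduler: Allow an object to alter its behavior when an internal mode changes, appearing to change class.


This matches the State pattern

State


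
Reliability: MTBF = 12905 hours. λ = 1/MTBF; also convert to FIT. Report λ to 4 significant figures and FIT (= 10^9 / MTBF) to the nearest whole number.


Formula: λ = 1 / MTBF; FIT = λ × 1e9 = 1e9 / MTBF
λ = 1 / 12905 ≈ 7.749e-05 failures/hour
FIT = 1e9 / 12905 ≈ 77489 failures per 1e9 hours (nearest whole number)

λ = 7.749e-05 /h, FIT = 77489


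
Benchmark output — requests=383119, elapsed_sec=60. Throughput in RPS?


Formula: throughput = requests / seconds
throughput = 383119 / 60
throughput = 6385.32 requests/second

6385.32 requests/second


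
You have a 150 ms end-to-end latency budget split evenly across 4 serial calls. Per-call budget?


Formula: per_stage = total_budget / stages
per_stage = 150 / 4
per_stage = 37.5 ms

37.5 ms


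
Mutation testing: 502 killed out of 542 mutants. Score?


Mutation score = killed / total * 100
Mutation score = 502 / 542 * 100
Mutation score = 92.62%

92.62%


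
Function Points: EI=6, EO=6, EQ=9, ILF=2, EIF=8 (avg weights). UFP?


UFP = EI*4 + EO*5 + EQ*4 + ILF*10 + EIF*7
UFP = 6*4 + 6*5 + 9*4 + 2*10 + 8*7
UFP = 24 + 30 + 36 + 20 + 56
UFP = 166

166


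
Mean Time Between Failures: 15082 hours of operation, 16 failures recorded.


Formula: MTBF = Total operating time / Number of failures
MTBF = 15082 / 16
MTBF = 942.63 hours

942.63 hours


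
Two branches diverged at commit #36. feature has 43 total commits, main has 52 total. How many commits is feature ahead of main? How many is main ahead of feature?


Common ancestor: commit #36
feature commits after divergence: 43 - 36 = 7
main commits after divergence: 52 - 36 = 16
feature is 7 commits ahead of main
main is 16 commits ahead of feature

feature ahead: 7, main ahead: 16


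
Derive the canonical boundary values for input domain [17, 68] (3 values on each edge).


Range: [17, 68]
Boundaries: just below min, min, min+1, max-1, max, just above max
Values: [16, 17, 18, 67, 68, 69]

[16, 17, 18, 67, 68, 69]


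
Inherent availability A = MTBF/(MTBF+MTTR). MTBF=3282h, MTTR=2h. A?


Availability = MTBF / (MTBF + MTTR)
Availability = 3282 / (3282 + 2)
Availability = 3282 / 3284
Availability = 99.9391%

99.9391%


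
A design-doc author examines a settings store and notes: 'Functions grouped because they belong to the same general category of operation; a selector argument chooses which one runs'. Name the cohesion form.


Reasoning: Grouped by category of activity, not by data or sequence
Type: Logical cohesion

Logical cohesion


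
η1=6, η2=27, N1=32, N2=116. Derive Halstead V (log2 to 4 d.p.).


Formula: V = N * log2(η), where N = N1 + N2 and η = η1 + η2
η = 6 + 27 = 33
N = 32 + 116 = 148
log2(33) ≈ 5.0444
V = 148 * 5.0444 = 746.57

746.57


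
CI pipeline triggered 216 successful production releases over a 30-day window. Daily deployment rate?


Formula: deployments per day = releases / days
= 216 / 30
= 7.2 deploys/day
(equivalently, 50.4 deploys/week)

7.2 deploys/day


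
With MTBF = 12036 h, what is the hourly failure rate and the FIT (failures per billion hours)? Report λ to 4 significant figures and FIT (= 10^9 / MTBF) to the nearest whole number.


Formula: λ = 1 / MTBF; FIT = λ × 1e9 = 1e9 / MTBF
λ = 1 / 12036 ≈ 8.308e-05 failures/hour
FIT = 1e9 / 12036 ≈ 83084 failures per 1e9 hours (nearest whole number)

λ = 8.308e-05 /h, FIT = 83084


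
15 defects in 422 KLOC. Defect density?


Defect density = defects / KLOC
Defect density = 15 / 422
Defect density = 0.036 defects/KLOC

0.036 defects/KLOC


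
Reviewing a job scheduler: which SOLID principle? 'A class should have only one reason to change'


This describes the Single Responsibility Principle (SRP)

Single Responsibility Principle (SRP)


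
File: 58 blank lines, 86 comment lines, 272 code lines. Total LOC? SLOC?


Total LOC = blank + comment + code
Total LOC = 58 + 86 + 272 = 416
SLOC (source only) = code = 272

Total LOC: 416, SLOC: 272


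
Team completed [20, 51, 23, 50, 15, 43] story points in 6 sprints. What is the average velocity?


Formula: Avg velocity = Total points / Number of sprints
Points: [20, 51, 23, 50, 15, 43]
Sum = 20 + 51 + 23 + 50 + 15 + 43 = 202
Avg velocity = 202 / 6 = 33.67 points/sprint

33.67 points/sprint


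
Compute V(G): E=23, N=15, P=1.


Formula: V(G) = E - N + 2P
V(G) = 23 - 15 + 2*1
V(G) = 8 + 2
V(G) = 10

10


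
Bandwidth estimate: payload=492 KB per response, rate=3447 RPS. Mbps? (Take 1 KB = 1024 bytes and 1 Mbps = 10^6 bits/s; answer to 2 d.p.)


Formula: Mbps = payload_bytes * RPS * 8 / 1e6
Payload per request = 492 KB = 492 * 1024 = 503808 bytes
Total bytes/sec = 503808 * 3447 = 1736626176
Total bits/sec = 1736626176 * 8 = 13893009408
Mbps = 13893009408 / 1e6 = 13893.01

13893.01 Mbps


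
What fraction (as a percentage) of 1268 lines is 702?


Coverage = covered / total * 100
Coverage = 702 / 1268 * 100
Coverage = 55.36%

55.36%


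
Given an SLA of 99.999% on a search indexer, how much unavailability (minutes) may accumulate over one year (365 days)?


Formula: allowed downtime = period * (100 - SLA) / 100
Period (year (365 days)) = 525600 minutes
Unavailability fraction = (100 - 99.999) / 100
Allowed downtime = 525600 * (100 - 99.999) / 100
Allowed downtime = 5.256 minutes

5.256 minutes


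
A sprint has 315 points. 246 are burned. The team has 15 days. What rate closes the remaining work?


Formula: Required rate = Remaining points / Days left
Remaining = 315 - 246 = 69 points
Required rate = 69 / 15 = 4.6 points/day

4.6 points/day


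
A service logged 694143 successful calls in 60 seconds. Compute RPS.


Formula: throughput = requests / seconds
throughput = 694143 / 60
throughput = 11569.05 requests/second

11569.05 requests/second


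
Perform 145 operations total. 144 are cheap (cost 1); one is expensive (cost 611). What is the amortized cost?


Formula: Amortized cost = Total cost / Operations
Total cost = (144 * 1) + (1 * 611)
Total cost = 144 + 611 = 755
Amortized = 755 / 145 = 5.2069

5.2069


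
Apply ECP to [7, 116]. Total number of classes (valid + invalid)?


Valid range: [7, 116]
Class 1: x < 7 — invalid
Class 2: 7 ≤ x ≤ 116 — valid
Class 3: x > 116 — invalid
Total equivalence classes: 3

3 equivalence classes


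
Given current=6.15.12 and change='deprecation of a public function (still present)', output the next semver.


Current: 6.15.12
Change category: 'deprecation of a public function (still present)' → minor bump
SemVer rule: minor bump → increment MINOR, reset PATCH to 0 (MAJOR unchanged)
New: 6.16.0

6.16.0


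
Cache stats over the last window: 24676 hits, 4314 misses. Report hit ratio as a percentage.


Formula: hit rate = hits / (hits + misses) * 100
hit rate = 24676 / (24676 + 4314) * 100
hit rate = 24676 / 28990 * 100
hit rate = 85.12%

85.12%


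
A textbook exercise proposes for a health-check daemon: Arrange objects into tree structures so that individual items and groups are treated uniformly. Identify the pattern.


This matches the Composite pattern

Composite
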